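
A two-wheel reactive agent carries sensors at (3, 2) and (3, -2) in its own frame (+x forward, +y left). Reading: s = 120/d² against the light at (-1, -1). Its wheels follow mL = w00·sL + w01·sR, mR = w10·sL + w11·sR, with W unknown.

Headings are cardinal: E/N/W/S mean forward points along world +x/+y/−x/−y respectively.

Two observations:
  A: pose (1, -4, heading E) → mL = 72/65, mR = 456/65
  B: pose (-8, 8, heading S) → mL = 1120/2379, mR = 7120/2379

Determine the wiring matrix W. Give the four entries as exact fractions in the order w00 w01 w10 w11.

obs A: pose=(1,-4,E) → sL=60/13, sR=12/5, mL=72/65, mR=456/65
obs B: pose=(-8,8,S) → sL=120/61, sR=40/39, mL=1120/2379, mR=7120/2379
sensor matrix S = [[60/13, 12/5], [120/61, 40/39]]; det S = 128/10309
solve [mL_A; mL_B] = S·[w00; w01] and [mR_A; mR_B] = S·[w10; w11]:
  w00 = 1/2, w01 = -1/2, w10 = 1, w11 = 1

1/2 -1/2 1 1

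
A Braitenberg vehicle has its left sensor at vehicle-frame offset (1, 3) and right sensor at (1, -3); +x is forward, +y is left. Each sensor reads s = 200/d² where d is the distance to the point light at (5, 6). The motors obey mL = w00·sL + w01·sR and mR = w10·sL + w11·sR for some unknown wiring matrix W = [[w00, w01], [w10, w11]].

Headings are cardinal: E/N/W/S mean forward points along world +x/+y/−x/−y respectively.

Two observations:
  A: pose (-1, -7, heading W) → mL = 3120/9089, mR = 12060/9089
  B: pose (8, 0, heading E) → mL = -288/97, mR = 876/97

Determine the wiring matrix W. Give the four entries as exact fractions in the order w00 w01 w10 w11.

-1/2 1/2 1 1/2

obs A: pose=(-1,-7,W) → sL=40/61, sR=200/149, mL=3120/9089, mR=12060/9089
obs B: pose=(8,0,E) → sL=8, sR=200/97, mL=-288/97, mR=876/97
sensor matrix S = [[40/61, 200/149], [8, 200/97]]; det S = -8275200/881633
solve [mL_A; mL_B] = S·[w00; w01] and [mR_A; mR_B] = S·[w10; w11]:
  w00 = -1/2, w01 = 1/2, w10 = 1, w11 = 1/2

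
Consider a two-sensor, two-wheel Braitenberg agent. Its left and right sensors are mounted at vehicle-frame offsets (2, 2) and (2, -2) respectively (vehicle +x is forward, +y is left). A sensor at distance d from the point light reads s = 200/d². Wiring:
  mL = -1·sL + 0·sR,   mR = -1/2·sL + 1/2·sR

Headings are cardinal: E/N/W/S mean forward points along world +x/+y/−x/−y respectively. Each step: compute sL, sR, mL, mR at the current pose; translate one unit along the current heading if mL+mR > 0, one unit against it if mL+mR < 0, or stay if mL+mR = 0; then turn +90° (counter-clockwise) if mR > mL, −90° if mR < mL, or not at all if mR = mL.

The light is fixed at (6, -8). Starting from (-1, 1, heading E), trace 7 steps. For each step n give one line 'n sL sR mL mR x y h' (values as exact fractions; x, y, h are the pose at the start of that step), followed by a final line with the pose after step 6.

0 100/73 100/37 -100/73 1800/2701 -1 1 E
1 200/221 200/157 -200/221 6400/34697 -2 1 N
2 25/17 1 -25/17 -4/17 -2 0 W
3 200/61 200/117 -200/61 -5600/7137 -1 0 S
4 100/73 100/37 -100/73 1800/2701 -1 1 E
5 200/221 200/157 -200/221 6400/34697 -2 1 N
6 25/17 1 -25/17 -4/17 -2 0 W
final -1 0 S

n=0: pose=(-1,1,E); sL=100/73, sR=100/37; mL=-100/73, mR=1800/2701; mL+mR=-1900/2701 → advance -1; mR−mL=5500/2701 → turn +1·90°
n=1: pose=(-2,1,N); sL=200/221, sR=200/157; mL=-200/221, mR=6400/34697; mL+mR=-25000/34697 → advance -1; mR−mL=37800/34697 → turn +1·90°
n=2: pose=(-2,0,W); sL=25/17, sR=1; mL=-25/17, mR=-4/17; mL+mR=-29/17 → advance -1; mR−mL=21/17 → turn +1·90°
n=3: pose=(-1,0,S); sL=200/61, sR=200/117; mL=-200/61, mR=-5600/7137; mL+mR=-29000/7137 → advance -1; mR−mL=17800/7137 → turn +1·90°
n=4: pose=(-1,1,E); sL=100/73, sR=100/37; mL=-100/73, mR=1800/2701; mL+mR=-1900/2701 → advance -1; mR−mL=5500/2701 → turn +1·90°
n=5: pose=(-2,1,N); sL=200/221, sR=200/157; mL=-200/221, mR=6400/34697; mL+mR=-25000/34697 → advance -1; mR−mL=37800/34697 → turn +1·90°
n=6: pose=(-2,0,W); sL=25/17, sR=1; mL=-25/17, mR=-4/17; mL+mR=-29/17 → advance -1; mR−mL=21/17 → turn +1·90°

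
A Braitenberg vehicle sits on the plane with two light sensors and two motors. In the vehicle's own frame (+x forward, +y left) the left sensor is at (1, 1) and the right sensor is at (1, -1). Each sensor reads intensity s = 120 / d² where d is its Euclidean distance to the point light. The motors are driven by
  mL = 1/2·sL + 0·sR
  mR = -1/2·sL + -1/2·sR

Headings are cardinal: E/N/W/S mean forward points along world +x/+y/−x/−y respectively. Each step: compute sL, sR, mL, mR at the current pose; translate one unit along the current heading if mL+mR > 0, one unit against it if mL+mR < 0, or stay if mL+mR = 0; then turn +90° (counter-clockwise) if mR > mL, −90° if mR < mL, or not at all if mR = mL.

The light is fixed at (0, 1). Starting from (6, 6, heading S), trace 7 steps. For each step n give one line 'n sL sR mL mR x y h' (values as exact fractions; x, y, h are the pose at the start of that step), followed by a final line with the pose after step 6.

n=0: pose=(6,6,S); sL=24/13, sR=120/41; mL=12/13, mR=-1272/533; mL+mR=-60/41 → advance -1; mR−mL=-1764/533 → turn -1·90°
n=1: pose=(6,7,W); sL=12/5, sR=60/37; mL=6/5, mR=-372/185; mL+mR=-30/37 → advance -1; mR−mL=-594/185 → turn -1·90°
n=2: pose=(7,7,N); sL=24/17, sR=120/113; mL=12/17, mR=-2376/1921; mL+mR=-60/113 → advance -1; mR−mL=-3732/1921 → turn -1·90°
n=3: pose=(7,6,E); sL=6/5, sR=3/2; mL=3/5, mR=-27/20; mL+mR=-3/4 → advance -1; mR−mL=-39/20 → turn -1·90°
n=4: pose=(6,6,S); sL=24/13, sR=120/41; mL=12/13, mR=-1272/533; mL+mR=-60/41 → advance -1; mR−mL=-1764/533 → turn -1·90°
n=5: pose=(6,7,W); sL=12/5, sR=60/37; mL=6/5, mR=-372/185; mL+mR=-30/37 → advance -1; mR−mL=-594/185 → turn -1·90°
n=6: pose=(7,7,N); sL=24/17, sR=120/113; mL=12/17, mR=-2376/1921; mL+mR=-60/113 → advance -1; mR−mL=-3732/1921 → turn -1·90°

0 24/13 120/41 12/13 -1272/533 6 6 S
1 12/5 60/37 6/5 -372/185 6 7 W
2 24/17 120/113 12/17 -2376/1921 7 7 N
3 6/5 3/2 3/5 -27/20 7 6 E
4 24/13 120/41 12/13 -1272/533 6 6 S
5 12/5 60/37 6/5 -372/185 6 7 W
6 24/17 120/113 12/17 -2376/1921 7 7 N
final 7 6 E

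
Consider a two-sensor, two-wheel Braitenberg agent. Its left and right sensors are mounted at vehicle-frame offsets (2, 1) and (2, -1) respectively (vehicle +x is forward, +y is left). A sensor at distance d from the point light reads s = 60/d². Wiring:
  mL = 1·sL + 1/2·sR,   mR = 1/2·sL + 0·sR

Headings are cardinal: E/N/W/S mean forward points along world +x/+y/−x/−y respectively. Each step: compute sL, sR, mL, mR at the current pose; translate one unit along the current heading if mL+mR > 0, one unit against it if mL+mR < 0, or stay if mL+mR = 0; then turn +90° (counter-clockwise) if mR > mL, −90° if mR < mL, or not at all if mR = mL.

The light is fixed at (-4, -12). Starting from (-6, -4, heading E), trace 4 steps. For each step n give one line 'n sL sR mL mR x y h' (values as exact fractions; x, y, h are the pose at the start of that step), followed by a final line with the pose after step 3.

0 20/27 60/49 1790/1323 10/27 -6 -4 E
1 5/3 3/2 29/12 5/6 -5 -4 S
2 4/3 60/73 382/219 2/3 -5 -5 W
3 2/3 30/41 127/123 1/3 -6 -5 N
final -6 -4 E

n=0: pose=(-6,-4,E); sL=20/27, sR=60/49; mL=1790/1323, mR=10/27; mL+mR=760/441 → advance +1; mR−mL=-1300/1323 → turn -1·90°
n=1: pose=(-5,-4,S); sL=5/3, sR=3/2; mL=29/12, mR=5/6; mL+mR=13/4 → advance +1; mR−mL=-19/12 → turn -1·90°
n=2: pose=(-5,-5,W); sL=4/3, sR=60/73; mL=382/219, mR=2/3; mL+mR=176/73 → advance +1; mR−mL=-236/219 → turn -1·90°
n=3: pose=(-6,-5,N); sL=2/3, sR=30/41; mL=127/123, mR=1/3; mL+mR=56/41 → advance +1; mR−mL=-86/123 → turn -1·90°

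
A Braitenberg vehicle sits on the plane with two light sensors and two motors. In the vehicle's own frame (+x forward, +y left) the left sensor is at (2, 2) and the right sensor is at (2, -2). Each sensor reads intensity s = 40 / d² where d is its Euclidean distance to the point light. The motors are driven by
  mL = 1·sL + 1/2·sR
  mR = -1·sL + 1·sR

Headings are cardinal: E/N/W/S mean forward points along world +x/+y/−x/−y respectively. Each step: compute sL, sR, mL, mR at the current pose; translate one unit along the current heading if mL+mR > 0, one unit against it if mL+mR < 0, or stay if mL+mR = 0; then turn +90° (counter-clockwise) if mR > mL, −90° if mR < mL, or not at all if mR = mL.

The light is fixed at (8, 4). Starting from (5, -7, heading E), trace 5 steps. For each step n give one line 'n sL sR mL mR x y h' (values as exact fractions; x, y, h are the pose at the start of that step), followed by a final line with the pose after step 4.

n=0: pose=(5,-7,E); sL=20/41, sR=4/17; mL=422/697, mR=-176/697; mL+mR=6/17 → advance +1; mR−mL=-598/697 → turn -1·90°
n=1: pose=(6,-7,S); sL=40/169, sR=8/37; mL=2156/6253, mR=-128/6253; mL+mR=12/37 → advance +1; mR−mL=-2284/6253 → turn -1·90°
n=2: pose=(6,-8,W); sL=10/53, sR=10/29; mL=555/1537, mR=240/1537; mL+mR=15/29 → advance +1; mR−mL=-315/1537 → turn -1·90°
n=3: pose=(5,-8,N); sL=8/25, sR=40/101; mL=1308/2525, mR=192/2525; mL+mR=60/101 → advance +1; mR−mL=-1116/2525 → turn -1·90°
n=4: pose=(5,-7,E); sL=20/41, sR=4/17; mL=422/697, mR=-176/697; mL+mR=6/17 → advance +1; mR−mL=-598/697 → turn -1·90°

0 20/41 4/17 422/697 -176/697 5 -7 E
1 40/169 8/37 2156/6253 -128/6253 6 -7 S
2 10/53 10/29 555/1537 240/1537 6 -8 W
3 8/25 40/101 1308/2525 192/2525 5 -8 N
4 20/41 4/17 422/697 -176/697 5 -7 E
final 6 -7 S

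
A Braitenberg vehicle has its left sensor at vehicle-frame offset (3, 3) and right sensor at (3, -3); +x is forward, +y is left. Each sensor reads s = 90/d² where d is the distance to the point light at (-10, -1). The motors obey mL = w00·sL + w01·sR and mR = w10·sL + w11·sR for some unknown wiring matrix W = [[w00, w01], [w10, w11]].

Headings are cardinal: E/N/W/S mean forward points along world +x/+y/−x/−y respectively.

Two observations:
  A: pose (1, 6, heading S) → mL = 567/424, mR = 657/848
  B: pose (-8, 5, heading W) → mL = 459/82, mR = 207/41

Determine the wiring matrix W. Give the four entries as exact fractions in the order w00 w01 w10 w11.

obs A: pose=(1,6,S) → sL=45/106, sR=9/8, mL=567/424, mR=657/848
obs B: pose=(-8,5,W) → sL=9, sR=45/41, mL=459/82, mR=207/41
sensor matrix S = [[45/106, 9/8], [9, 45/41]]; det S = -167913/17384
solve [mL_A; mL_B] = S·[w00; w01] and [mR_A; mR_B] = S·[w10; w11]:
  w00 = 1/2, w01 = 1, w10 = 1/2, w11 = 1/2

1/2 1 1/2 1/2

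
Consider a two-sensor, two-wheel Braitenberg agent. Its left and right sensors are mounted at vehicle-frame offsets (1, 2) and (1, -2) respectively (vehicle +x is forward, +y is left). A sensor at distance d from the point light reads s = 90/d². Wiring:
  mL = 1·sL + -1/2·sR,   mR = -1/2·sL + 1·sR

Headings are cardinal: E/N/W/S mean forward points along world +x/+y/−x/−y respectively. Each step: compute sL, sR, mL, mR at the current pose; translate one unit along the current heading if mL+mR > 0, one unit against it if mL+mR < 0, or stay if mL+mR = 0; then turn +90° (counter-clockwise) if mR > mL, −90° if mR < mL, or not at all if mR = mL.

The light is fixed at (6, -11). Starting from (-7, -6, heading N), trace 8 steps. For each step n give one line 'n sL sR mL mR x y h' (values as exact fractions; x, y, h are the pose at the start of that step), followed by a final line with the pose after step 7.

n=0: pose=(-7,-6,N); sL=10/29, sR=90/157; mL=265/4553, mR=1825/4553; mL+mR=2090/4553 → advance +1; mR−mL=1560/4553 → turn +1·90°
n=1: pose=(-7,-5,W); sL=45/106, sR=9/26; mL=693/2756, mR=369/2756; mL+mR=531/1378 → advance +1; mR−mL=-81/689 → turn -1·90°
n=2: pose=(-8,-5,N); sL=18/61, sR=90/193; mL=729/11773, mR=3753/11773; mL+mR=4482/11773 → advance +1; mR−mL=3024/11773 → turn +1·90°
n=3: pose=(-8,-4,W); sL=9/25, sR=5/17; mL=181/850, mR=97/850; mL+mR=139/425 → advance +1; mR−mL=-42/425 → turn -1·90°
n=4: pose=(-9,-4,N); sL=90/353, sR=90/233; mL=5085/82249, mR=21285/82249; mL+mR=26370/82249 → advance +1; mR−mL=16200/82249 → turn +1·90°
n=5: pose=(-9,-3,W); sL=45/146, sR=45/178; mL=4725/25988, mR=2565/25988; mL+mR=3645/12994 → advance +1; mR−mL=-540/6497 → turn -1·90°
n=6: pose=(-10,-3,N); sL=2/9, sR=90/277; mL=149/2493, mR=533/2493; mL+mR=682/2493 → advance +1; mR−mL=128/831 → turn +1·90°
n=7: pose=(-10,-2,W); sL=45/169, sR=9/41; mL=2169/13858, mR=1197/13858; mL+mR=1683/6929 → advance +1; mR−mL=-486/6929 → turn -1·90°

0 10/29 90/157 265/4553 1825/4553 -7 -6 N
1 45/106 9/26 693/2756 369/2756 -7 -5 W
2 18/61 90/193 729/11773 3753/11773 -8 -5 N
3 9/25 5/17 181/850 97/850 -8 -4 W
4 90/353 90/233 5085/82249 21285/82249 -9 -4 N
5 45/146 45/178 4725/25988 2565/25988 -9 -3 W
6 2/9 90/277 149/2493 533/2493 -10 -3 N
7 45/169 9/41 2169/13858 1197/13858 -10 -2 W
final -11 -2 N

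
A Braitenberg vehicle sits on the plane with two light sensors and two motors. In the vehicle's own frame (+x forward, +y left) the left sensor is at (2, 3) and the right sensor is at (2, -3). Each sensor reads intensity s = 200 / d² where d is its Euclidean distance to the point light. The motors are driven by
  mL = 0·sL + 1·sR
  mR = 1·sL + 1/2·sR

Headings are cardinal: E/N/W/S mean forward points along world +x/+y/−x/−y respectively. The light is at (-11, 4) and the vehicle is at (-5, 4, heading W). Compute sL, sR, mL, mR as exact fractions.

8 8 8 12

left sensor world pos  = (-7, 1); dL² = 25
right sensor world pos = (-7, 7); dR² = 25
sL = 200/25 = 8
sR = 200/25 = 8
mL = 0·sL + 1·sR = 8
mR = 1·sL + 1/2·sR = 12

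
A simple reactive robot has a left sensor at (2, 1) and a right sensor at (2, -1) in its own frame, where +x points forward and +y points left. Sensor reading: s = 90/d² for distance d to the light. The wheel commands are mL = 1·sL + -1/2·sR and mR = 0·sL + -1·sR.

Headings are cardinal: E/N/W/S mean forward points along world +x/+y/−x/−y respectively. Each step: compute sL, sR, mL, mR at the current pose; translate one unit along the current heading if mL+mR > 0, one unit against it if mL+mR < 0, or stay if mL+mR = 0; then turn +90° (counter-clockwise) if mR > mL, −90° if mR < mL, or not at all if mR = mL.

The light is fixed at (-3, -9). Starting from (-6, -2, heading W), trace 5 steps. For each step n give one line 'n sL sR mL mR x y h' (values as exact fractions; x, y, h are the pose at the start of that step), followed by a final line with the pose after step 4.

n=0: pose=(-6,-2,W); sL=90/61, sR=90/89; mL=5265/5429, mR=-90/89; mL+mR=-225/5429 → advance -1; mR−mL=-10755/5429 → turn -1·90°
n=1: pose=(-5,-2,N); sL=1, sR=45/41; mL=37/82, mR=-45/41; mL+mR=-53/82 → advance -1; mR−mL=-127/82 → turn -1·90°
n=2: pose=(-5,-3,E); sL=90/49, sR=18/5; mL=9/245, mR=-18/5; mL+mR=-873/245 → advance -1; mR−mL=-891/245 → turn -1·90°
n=3: pose=(-6,-3,S); sL=9/2, sR=45/16; mL=99/32, mR=-45/16; mL+mR=9/32 → advance +1; mR−mL=-189/32 → turn -1·90°
n=4: pose=(-6,-4,W); sL=90/41, sR=90/61; mL=3645/2501, mR=-90/61; mL+mR=-45/2501 → advance -1; mR−mL=-7335/2501 → turn -1·90°

0 90/61 90/89 5265/5429 -90/89 -6 -2 W
1 1 45/41 37/82 -45/41 -5 -2 N
2 90/49 18/5 9/245 -18/5 -5 -3 E
3 9/2 45/16 99/32 -45/16 -6 -3 S
4 90/41 90/61 3645/2501 -90/61 -6 -4 W
final -5 -4 N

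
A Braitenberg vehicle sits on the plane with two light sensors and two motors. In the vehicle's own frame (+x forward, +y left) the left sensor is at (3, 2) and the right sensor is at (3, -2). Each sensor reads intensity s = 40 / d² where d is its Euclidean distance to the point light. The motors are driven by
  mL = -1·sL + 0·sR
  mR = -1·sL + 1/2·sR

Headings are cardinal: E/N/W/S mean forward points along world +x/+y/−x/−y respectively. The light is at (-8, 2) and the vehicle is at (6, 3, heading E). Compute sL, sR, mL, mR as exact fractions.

20/149 4/29 -20/149 -282/4321

left sensor world pos  = (9, 5); dL² = 298
right sensor world pos = (9, 1); dR² = 290
sL = 40/298 = 20/149
sR = 40/290 = 4/29
mL = -1·sL + 0·sR = -20/149
mR = -1·sL + 1/2·sR = -282/4321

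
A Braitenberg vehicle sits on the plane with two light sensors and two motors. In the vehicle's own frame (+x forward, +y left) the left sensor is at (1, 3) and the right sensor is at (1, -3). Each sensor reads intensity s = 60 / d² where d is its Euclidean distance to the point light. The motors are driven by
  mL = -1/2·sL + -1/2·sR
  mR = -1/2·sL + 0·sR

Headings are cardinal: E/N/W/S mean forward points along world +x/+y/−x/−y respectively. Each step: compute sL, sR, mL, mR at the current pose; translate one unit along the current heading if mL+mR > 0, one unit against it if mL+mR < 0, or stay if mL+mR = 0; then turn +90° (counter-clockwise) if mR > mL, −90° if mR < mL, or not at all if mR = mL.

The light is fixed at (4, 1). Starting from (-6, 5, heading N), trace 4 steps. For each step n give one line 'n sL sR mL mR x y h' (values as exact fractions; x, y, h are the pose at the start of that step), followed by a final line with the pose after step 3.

n=0: pose=(-6,5,N); sL=30/97, sR=30/37; mL=-2010/3589, mR=-15/97; mL+mR=-2565/3589 → advance -1; mR−mL=15/37 → turn +1·90°
n=1: pose=(-6,4,W); sL=60/121, sR=60/157; mL=-8340/18997, mR=-30/121; mL+mR=-13050/18997 → advance -1; mR−mL=30/157 → turn +1·90°
n=2: pose=(-5,4,S); sL=3/2, sR=15/37; mL=-141/148, mR=-3/4; mL+mR=-63/37 → advance -1; mR−mL=15/74 → turn +1·90°
n=3: pose=(-5,5,E); sL=60/113, sR=12/13; mL=-1068/1469, mR=-30/113; mL+mR=-1458/1469 → advance -1; mR−mL=6/13 → turn +1·90°

0 30/97 30/37 -2010/3589 -15/97 -6 5 N
1 60/121 60/157 -8340/18997 -30/121 -6 4 W
2 3/2 15/37 -141/148 -3/4 -5 4 S
3 60/113 12/13 -1068/1469 -30/113 -5 5 E
final -6 5 N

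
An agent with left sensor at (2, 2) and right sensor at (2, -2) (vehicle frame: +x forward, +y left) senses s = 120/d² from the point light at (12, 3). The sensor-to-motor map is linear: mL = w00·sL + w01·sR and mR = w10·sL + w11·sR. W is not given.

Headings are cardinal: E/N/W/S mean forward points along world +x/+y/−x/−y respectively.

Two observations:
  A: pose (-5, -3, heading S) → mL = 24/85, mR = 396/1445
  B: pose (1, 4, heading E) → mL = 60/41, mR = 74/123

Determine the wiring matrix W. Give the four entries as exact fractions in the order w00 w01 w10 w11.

0 1 1 -1/2

obs A: pose=(-5,-3,S) → sL=120/289, sR=24/85, mL=24/85, mR=396/1445
obs B: pose=(1,4,E) → sL=4/3, sR=60/41, mL=60/41, mR=74/123
sensor matrix S = [[120/289, 24/85], [4/3, 60/41]]; det S = 13696/59245
solve [mL_A; mL_B] = S·[w00; w01] and [mR_A; mR_B] = S·[w10; w11]:
  w00 = 0, w01 = 1, w10 = 1, w11 = -1/2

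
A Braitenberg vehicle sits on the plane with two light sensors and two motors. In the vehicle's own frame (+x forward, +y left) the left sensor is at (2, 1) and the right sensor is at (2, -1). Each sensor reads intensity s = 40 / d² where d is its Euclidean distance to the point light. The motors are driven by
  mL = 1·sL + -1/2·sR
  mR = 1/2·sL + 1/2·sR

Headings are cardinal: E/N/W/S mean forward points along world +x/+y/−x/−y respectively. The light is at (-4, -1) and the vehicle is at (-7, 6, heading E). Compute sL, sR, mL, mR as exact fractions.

8/13 40/37 36/481 408/481

left sensor world pos  = (-5, 7); dL² = 65
right sensor world pos = (-5, 5); dR² = 37
sL = 40/65 = 8/13
sR = 40/37 = 40/37
mL = 1·sL + -1/2·sR = 36/481
mR = 1/2·sL + 1/2·sR = 408/481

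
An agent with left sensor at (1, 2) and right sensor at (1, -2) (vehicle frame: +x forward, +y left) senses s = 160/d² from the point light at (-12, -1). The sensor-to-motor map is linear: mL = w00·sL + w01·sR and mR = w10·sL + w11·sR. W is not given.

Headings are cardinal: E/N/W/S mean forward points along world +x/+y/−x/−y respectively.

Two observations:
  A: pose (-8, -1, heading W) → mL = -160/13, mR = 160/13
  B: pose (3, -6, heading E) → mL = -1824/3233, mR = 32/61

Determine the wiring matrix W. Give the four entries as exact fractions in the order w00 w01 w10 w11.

-1/2 -1/2 0 1

obs A: pose=(-8,-1,W) → sL=160/13, sR=160/13, mL=-160/13, mR=160/13
obs B: pose=(3,-6,E) → sL=32/53, sR=32/61, mL=-1824/3233, mR=32/61
sensor matrix S = [[160/13, 160/13], [32/53, 32/61]]; det S = -40960/42029
solve [mL_A; mL_B] = S·[w00; w01] and [mR_A; mR_B] = S·[w10; w11]:
  w00 = -1/2, w01 = -1/2, w10 = 0, w11 = 1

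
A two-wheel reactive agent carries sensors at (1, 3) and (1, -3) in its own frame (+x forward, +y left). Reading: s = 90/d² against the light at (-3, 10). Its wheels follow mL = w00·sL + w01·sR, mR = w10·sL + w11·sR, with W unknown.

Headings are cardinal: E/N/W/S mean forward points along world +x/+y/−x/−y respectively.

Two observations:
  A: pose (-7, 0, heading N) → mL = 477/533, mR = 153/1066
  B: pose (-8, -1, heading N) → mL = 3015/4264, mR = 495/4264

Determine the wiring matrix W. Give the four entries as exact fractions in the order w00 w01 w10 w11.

obs A: pose=(-7,0,N) → sL=9/13, sR=45/41, mL=477/533, mR=153/1066
obs B: pose=(-8,-1,N) → sL=45/82, sR=45/52, mL=3015/4264, mR=495/4264
sensor matrix S = [[9/13, 45/41], [45/82, 45/52]]; det S = -3645/1136356
solve [mL_A; mL_B] = S·[w00; w01] and [mR_A; mR_B] = S·[w10; w11]:
  w00 = 1/2, w01 = 1/2, w10 = 1, w11 = -1/2

1/2 1/2 1 -1/2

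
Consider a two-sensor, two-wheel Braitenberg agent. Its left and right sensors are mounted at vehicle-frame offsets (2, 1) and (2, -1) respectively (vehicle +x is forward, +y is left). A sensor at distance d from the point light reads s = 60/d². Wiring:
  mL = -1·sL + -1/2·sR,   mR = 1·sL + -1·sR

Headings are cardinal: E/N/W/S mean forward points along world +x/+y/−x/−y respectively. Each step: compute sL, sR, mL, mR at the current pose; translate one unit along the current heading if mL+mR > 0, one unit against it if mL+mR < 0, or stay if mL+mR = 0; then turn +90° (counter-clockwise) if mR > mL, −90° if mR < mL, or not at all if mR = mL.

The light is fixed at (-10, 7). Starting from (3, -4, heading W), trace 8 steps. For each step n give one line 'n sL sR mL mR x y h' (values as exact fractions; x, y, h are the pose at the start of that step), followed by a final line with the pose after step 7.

0 12/53 60/221 -4242/11713 -528/11713 3 -4 W
1 30/197 30/169 -8025/33293 -840/33293 4 -4 S
2 60/337 60/377 -32730/127049 2400/127049 4 -3 E
3 15/52 3/13 -21/52 3/52 3 -3 N
4 12/53 60/221 -4242/11713 -528/11713 3 -4 W
5 30/197 30/169 -8025/33293 -840/33293 4 -4 S
6 60/337 60/377 -32730/127049 2400/127049 4 -3 E
7 15/52 3/13 -21/52 3/52 3 -3 N
final 3 -4 W

n=0: pose=(3,-4,W); sL=12/53, sR=60/221; mL=-4242/11713, mR=-528/11713; mL+mR=-90/221 → advance -1; mR−mL=3714/11713 → turn +1·90°
n=1: pose=(4,-4,S); sL=30/197, sR=30/169; mL=-8025/33293, mR=-840/33293; mL+mR=-45/169 → advance -1; mR−mL=7185/33293 → turn +1·90°
n=2: pose=(4,-3,E); sL=60/337, sR=60/377; mL=-32730/127049, mR=2400/127049; mL+mR=-90/377 → advance -1; mR−mL=35130/127049 → turn +1·90°
n=3: pose=(3,-3,N); sL=15/52, sR=3/13; mL=-21/52, mR=3/52; mL+mR=-9/26 → advance -1; mR−mL=6/13 → turn +1·90°
n=4: pose=(3,-4,W); sL=12/53, sR=60/221; mL=-4242/11713, mR=-528/11713; mL+mR=-90/221 → advance -1; mR−mL=3714/11713 → turn +1·90°
n=5: pose=(4,-4,S); sL=30/197, sR=30/169; mL=-8025/33293, mR=-840/33293; mL+mR=-45/169 → advance -1; mR−mL=7185/33293 → turn +1·90°
n=6: pose=(4,-3,E); sL=60/337, sR=60/377; mL=-32730/127049, mR=2400/127049; mL+mR=-90/377 → advance -1; mR−mL=35130/127049 → turn +1·90°
n=7: pose=(3,-3,N); sL=15/52, sR=3/13; mL=-21/52, mR=3/52; mL+mR=-9/26 → advance -1; mR−mL=6/13 → turn +1·90°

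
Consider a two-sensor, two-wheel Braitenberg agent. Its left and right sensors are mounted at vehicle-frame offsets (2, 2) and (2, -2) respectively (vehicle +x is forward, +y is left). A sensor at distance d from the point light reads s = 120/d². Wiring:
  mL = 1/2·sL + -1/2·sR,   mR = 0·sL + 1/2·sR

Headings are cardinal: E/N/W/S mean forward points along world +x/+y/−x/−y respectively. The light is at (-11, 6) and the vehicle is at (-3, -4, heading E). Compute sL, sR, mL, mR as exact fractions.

30/41 30/61 300/2501 15/61

left sensor world pos  = (-1, -2); dL² = 164
right sensor world pos = (-1, -6); dR² = 244
sL = 120/164 = 30/41
sR = 120/244 = 30/61
mL = 1/2·sL + -1/2·sR = 300/2501
mR = 0·sL + 1/2·sR = 15/61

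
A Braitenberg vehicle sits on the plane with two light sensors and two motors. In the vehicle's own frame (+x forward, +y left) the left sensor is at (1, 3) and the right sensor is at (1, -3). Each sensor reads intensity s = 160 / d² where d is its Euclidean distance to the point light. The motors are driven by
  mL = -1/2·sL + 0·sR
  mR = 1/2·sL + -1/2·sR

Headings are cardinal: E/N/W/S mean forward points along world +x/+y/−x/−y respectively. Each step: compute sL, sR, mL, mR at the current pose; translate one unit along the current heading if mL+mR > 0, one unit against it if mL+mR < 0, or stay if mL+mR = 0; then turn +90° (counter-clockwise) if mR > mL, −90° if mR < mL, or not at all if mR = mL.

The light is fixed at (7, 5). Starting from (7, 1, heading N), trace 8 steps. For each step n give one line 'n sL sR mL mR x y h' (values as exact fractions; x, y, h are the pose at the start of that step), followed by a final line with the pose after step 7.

0 80/9 80/9 -40/9 0 7 1 N
1 32/13 32 -16/13 -192/13 7 0 W
2 8 5 -4 3/2 8 0 N
3 160/81 160/9 -80/81 -640/81 8 -1 W
4 80/13 16/5 -40/13 96/65 9 -1 N
5 160/101 160/17 -80/101 -6720/1717 9 -2 W
6 40/9 20/9 -20/9 10/9 10 -2 N
7 32/25 160/29 -16/25 -1536/725 10 -3 W
final 11 -3 N

n=0: pose=(7,1,N); sL=80/9, sR=80/9; mL=-40/9, mR=0; mL+mR=-40/9 → advance -1; mR−mL=40/9 → turn +1·90°
n=1: pose=(7,0,W); sL=32/13, sR=32; mL=-16/13, mR=-192/13; mL+mR=-16 → advance -1; mR−mL=-176/13 → turn -1·90°
n=2: pose=(8,0,N); sL=8, sR=5; mL=-4, mR=3/2; mL+mR=-5/2 → advance -1; mR−mL=11/2 → turn +1·90°
n=3: pose=(8,-1,W); sL=160/81, sR=160/9; mL=-80/81, mR=-640/81; mL+mR=-80/9 → advance -1; mR−mL=-560/81 → turn -1·90°
n=4: pose=(9,-1,N); sL=80/13, sR=16/5; mL=-40/13, mR=96/65; mL+mR=-8/5 → advance -1; mR−mL=296/65 → turn +1·90°
n=5: pose=(9,-2,W); sL=160/101, sR=160/17; mL=-80/101, mR=-6720/1717; mL+mR=-80/17 → advance -1; mR−mL=-5360/1717 → turn -1·90°
n=6: pose=(10,-2,N); sL=40/9, sR=20/9; mL=-20/9, mR=10/9; mL+mR=-10/9 → advance -1; mR−mL=10/3 → turn +1·90°
n=7: pose=(10,-3,W); sL=32/25, sR=160/29; mL=-16/25, mR=-1536/725; mL+mR=-80/29 → advance -1; mR−mL=-1072/725 → turn -1·90°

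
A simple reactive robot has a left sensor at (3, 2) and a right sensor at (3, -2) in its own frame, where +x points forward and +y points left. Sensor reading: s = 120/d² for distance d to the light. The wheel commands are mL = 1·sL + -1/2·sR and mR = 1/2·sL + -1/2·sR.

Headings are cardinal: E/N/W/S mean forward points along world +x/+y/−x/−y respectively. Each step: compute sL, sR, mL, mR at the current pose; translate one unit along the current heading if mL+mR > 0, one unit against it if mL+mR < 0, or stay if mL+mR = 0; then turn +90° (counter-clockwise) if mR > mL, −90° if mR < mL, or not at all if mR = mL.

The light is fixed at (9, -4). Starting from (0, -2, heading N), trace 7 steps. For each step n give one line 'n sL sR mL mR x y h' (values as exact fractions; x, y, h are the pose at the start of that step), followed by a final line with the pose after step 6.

0 60/73 60/37 30/2701 -1080/2701 0 -2 N
1 8/3 120/37 116/111 -32/111 0 -3 E
2 3 15/13 63/26 12/13 1 -3 S
3 24/25 24/25 12/25 0 1 -4 W
4 12/13 60/29 -42/377 -216/377 0 -4 N
5 120/37 8/3 212/111 32/111 0 -5 E
6 30/13 30/29 675/377 240/377 1 -5 S
final 1 -6 W

n=0: pose=(0,-2,N); sL=60/73, sR=60/37; mL=30/2701, mR=-1080/2701; mL+mR=-1050/2701 → advance -1; mR−mL=-30/73 → turn -1·90°
n=1: pose=(0,-3,E); sL=8/3, sR=120/37; mL=116/111, mR=-32/111; mL+mR=28/37 → advance +1; mR−mL=-4/3 → turn -1·90°
n=2: pose=(1,-3,S); sL=3, sR=15/13; mL=63/26, mR=12/13; mL+mR=87/26 → advance +1; mR−mL=-3/2 → turn -1·90°
n=3: pose=(1,-4,W); sL=24/25, sR=24/25; mL=12/25, mR=0; mL+mR=12/25 → advance +1; mR−mL=-12/25 → turn -1·90°
n=4: pose=(0,-4,N); sL=12/13, sR=60/29; mL=-42/377, mR=-216/377; mL+mR=-258/377 → advance -1; mR−mL=-6/13 → turn -1·90°
n=5: pose=(0,-5,E); sL=120/37, sR=8/3; mL=212/111, mR=32/111; mL+mR=244/111 → advance +1; mR−mL=-60/37 → turn -1·90°
n=6: pose=(1,-5,S); sL=30/13, sR=30/29; mL=675/377, mR=240/377; mL+mR=915/377 → advance +1; mR−mL=-15/13 → turn -1·90°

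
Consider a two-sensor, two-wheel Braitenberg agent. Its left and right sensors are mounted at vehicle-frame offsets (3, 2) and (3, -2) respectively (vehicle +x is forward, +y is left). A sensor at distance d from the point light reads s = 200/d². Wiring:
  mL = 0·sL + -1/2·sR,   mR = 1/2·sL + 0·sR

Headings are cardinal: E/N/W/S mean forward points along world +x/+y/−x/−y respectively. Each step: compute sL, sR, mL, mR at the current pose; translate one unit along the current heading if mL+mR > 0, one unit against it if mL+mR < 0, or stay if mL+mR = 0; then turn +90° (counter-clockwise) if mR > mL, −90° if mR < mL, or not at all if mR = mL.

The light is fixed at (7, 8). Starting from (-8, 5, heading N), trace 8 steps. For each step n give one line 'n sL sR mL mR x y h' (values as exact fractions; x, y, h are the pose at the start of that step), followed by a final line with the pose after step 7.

n=0: pose=(-8,5,N); sL=200/289, sR=200/169; mL=-100/169, mR=100/289; mL+mR=-12000/48841 → advance -1; mR−mL=45800/48841 → turn +1·90°
n=1: pose=(-8,4,W); sL=5/9, sR=25/41; mL=-25/82, mR=5/18; mL+mR=-10/369 → advance -1; mR−mL=215/369 → turn +1·90°
n=2: pose=(-7,4,S); sL=200/193, sR=40/61; mL=-20/61, mR=100/193; mL+mR=2240/11773 → advance +1; mR−mL=9960/11773 → turn +1·90°
n=3: pose=(-7,3,E); sL=20/13, sR=20/17; mL=-10/17, mR=10/13; mL+mR=40/221 → advance +1; mR−mL=300/221 → turn +1·90°
n=4: pose=(-6,3,N); sL=200/229, sR=8/5; mL=-4/5, mR=100/229; mL+mR=-416/1145 → advance -1; mR−mL=1416/1145 → turn +1·90°
n=5: pose=(-6,2,W); sL=5/8, sR=25/34; mL=-25/68, mR=5/16; mL+mR=-15/272 → advance -1; mR−mL=185/272 → turn +1·90°
n=6: pose=(-5,2,S); sL=200/181, sR=200/277; mL=-100/277, mR=100/181; mL+mR=9600/50137 → advance +1; mR−mL=45800/50137 → turn +1·90°
n=7: pose=(-5,1,E); sL=100/53, sR=100/81; mL=-50/81, mR=50/53; mL+mR=1400/4293 → advance +1; mR−mL=6700/4293 → turn +1·90°

0 200/289 200/169 -100/169 100/289 -8 5 N
1 5/9 25/41 -25/82 5/18 -8 4 W
2 200/193 40/61 -20/61 100/193 -7 4 S
3 20/13 20/17 -10/17 10/13 -7 3 E
4 200/229 8/5 -4/5 100/229 -6 3 N
5 5/8 25/34 -25/68 5/16 -6 2 W
6 200/181 200/277 -100/277 100/181 -5 2 S
7 100/53 100/81 -50/81 50/53 -5 1 E
final -4 1 N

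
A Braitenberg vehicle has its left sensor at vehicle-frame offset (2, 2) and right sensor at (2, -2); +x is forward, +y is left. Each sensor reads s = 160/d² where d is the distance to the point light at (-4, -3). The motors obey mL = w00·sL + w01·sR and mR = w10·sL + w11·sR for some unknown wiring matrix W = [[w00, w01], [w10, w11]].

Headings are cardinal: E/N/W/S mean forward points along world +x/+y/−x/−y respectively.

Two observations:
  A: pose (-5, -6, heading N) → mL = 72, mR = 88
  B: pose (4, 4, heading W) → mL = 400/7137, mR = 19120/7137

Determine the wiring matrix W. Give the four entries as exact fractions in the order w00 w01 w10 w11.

-1/2 1 1/2 1

obs A: pose=(-5,-6,N) → sL=16, sR=80, mL=72, mR=88
obs B: pose=(4,4,W) → sL=160/61, sR=160/117, mL=400/7137, mR=19120/7137
sensor matrix S = [[16, 80], [160/61, 160/117]]; det S = -1341440/7137
solve [mL_A; mL_B] = S·[w00; w01] and [mR_A; mR_B] = S·[w10; w11]:
  w00 = -1/2, w01 = 1, w10 = 1/2, w11 = 1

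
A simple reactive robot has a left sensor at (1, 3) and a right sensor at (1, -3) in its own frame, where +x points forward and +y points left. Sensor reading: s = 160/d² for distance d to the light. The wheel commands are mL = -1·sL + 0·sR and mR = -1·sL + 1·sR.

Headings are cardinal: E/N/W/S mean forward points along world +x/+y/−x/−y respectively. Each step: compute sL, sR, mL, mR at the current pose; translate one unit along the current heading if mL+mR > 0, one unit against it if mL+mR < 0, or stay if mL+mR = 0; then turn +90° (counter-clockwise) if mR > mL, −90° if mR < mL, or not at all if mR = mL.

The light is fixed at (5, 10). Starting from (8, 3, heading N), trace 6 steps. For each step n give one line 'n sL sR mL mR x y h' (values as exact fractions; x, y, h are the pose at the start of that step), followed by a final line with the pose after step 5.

0 40/9 20/9 -40/9 -20/9 8 3 N
1 32/25 160/29 -32/25 3072/725 8 2 W
2 80/53 80/41 -80/53 960/2173 7 2 S
3 32/5 160/109 -32/5 -2688/545 7 3 E
4 4 40/13 -4 -12/13 6 3 N
5 160/121 32/5 -160/121 3072/605 6 2 W
final 5 2 S

n=0: pose=(8,3,N); sL=40/9, sR=20/9; mL=-40/9, mR=-20/9; mL+mR=-20/3 → advance -1; mR−mL=20/9 → turn +1·90°
n=1: pose=(8,2,W); sL=32/25, sR=160/29; mL=-32/25, mR=3072/725; mL+mR=2144/725 → advance +1; mR−mL=160/29 → turn +1·90°
n=2: pose=(7,2,S); sL=80/53, sR=80/41; mL=-80/53, mR=960/2173; mL+mR=-2320/2173 → advance -1; mR−mL=80/41 → turn +1·90°
n=3: pose=(7,3,E); sL=32/5, sR=160/109; mL=-32/5, mR=-2688/545; mL+mR=-6176/545 → advance -1; mR−mL=160/109 → turn +1·90°
n=4: pose=(6,3,N); sL=4, sR=40/13; mL=-4, mR=-12/13; mL+mR=-64/13 → advance -1; mR−mL=40/13 → turn +1·90°
n=5: pose=(6,2,W); sL=160/121, sR=32/5; mL=-160/121, mR=3072/605; mL+mR=2272/605 → advance +1; mR−mL=32/5 → turn +1·90°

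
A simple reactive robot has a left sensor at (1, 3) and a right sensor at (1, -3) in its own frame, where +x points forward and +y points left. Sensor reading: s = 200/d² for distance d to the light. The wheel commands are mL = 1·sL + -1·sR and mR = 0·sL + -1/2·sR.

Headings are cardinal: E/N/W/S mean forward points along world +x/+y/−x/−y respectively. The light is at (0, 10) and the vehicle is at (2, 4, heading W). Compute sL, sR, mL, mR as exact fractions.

100/41 20 -720/41 -10

left sensor world pos  = (1, 1); dL² = 82
right sensor world pos = (1, 7); dR² = 10
sL = 200/82 = 100/41
sR = 200/10 = 20
mL = 1·sL + -1·sR = -720/41
mR = 0·sL + -1/2·sR = -10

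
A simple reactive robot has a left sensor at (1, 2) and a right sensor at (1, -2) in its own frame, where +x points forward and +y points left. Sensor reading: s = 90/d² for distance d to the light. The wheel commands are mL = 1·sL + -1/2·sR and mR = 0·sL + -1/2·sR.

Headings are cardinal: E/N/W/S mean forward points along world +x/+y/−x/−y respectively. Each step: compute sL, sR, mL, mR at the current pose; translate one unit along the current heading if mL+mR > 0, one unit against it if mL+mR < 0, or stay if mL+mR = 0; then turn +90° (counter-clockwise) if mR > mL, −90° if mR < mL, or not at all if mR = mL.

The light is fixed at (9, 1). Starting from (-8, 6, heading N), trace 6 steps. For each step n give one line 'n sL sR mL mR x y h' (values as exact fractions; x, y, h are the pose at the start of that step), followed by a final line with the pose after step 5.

0 90/397 10/29 625/11513 -5/29 -8 6 N
1 45/146 9/26 513/3796 -9/52 -8 5 E
2 18/53 90/409 4977/21677 -45/409 -9 5 S
3 45/181 45/193 9225/69866 -45/386 -9 4 W
4 90/457 18/61 1377/27877 -9/61 -10 4 N
5 9/34 5/18 77/612 -5/36 -10 3 E
final -11 3 S

n=0: pose=(-8,6,N); sL=90/397, sR=10/29; mL=625/11513, mR=-5/29; mL+mR=-1360/11513 → advance -1; mR−mL=-90/397 → turn -1·90°
n=1: pose=(-8,5,E); sL=45/146, sR=9/26; mL=513/3796, mR=-9/52; mL+mR=-36/949 → advance -1; mR−mL=-45/146 → turn -1·90°
n=2: pose=(-9,5,S); sL=18/53, sR=90/409; mL=4977/21677, mR=-45/409; mL+mR=2592/21677 → advance +1; mR−mL=-18/53 → turn -1·90°
n=3: pose=(-9,4,W); sL=45/181, sR=45/193; mL=9225/69866, mR=-45/386; mL+mR=540/34933 → advance +1; mR−mL=-45/181 → turn -1·90°
n=4: pose=(-10,4,N); sL=90/457, sR=18/61; mL=1377/27877, mR=-9/61; mL+mR=-2736/27877 → advance -1; mR−mL=-90/457 → turn -1·90°
n=5: pose=(-10,3,E); sL=9/34, sR=5/18; mL=77/612, mR=-5/36; mL+mR=-2/153 → advance -1; mR−mL=-9/34 → turn -1·90°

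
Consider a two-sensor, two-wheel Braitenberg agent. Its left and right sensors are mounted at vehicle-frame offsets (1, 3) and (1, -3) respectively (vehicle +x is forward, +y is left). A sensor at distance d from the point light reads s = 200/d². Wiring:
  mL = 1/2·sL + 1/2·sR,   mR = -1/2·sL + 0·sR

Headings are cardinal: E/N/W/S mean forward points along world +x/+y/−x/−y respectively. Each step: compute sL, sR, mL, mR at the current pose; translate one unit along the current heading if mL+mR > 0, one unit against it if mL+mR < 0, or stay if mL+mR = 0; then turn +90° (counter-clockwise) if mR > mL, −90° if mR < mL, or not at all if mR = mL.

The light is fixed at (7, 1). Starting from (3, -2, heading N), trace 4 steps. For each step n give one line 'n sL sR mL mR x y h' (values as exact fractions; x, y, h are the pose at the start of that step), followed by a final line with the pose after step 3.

n=0: pose=(3,-2,N); sL=200/53, sR=40; mL=1160/53, mR=-100/53; mL+mR=20 → advance +1; mR−mL=-1260/53 → turn -1·90°
n=1: pose=(3,-1,E); sL=20, sR=100/17; mL=220/17, mR=-10; mL+mR=50/17 → advance +1; mR−mL=-390/17 → turn -1·90°
n=2: pose=(4,-1,S); sL=200/9, sR=40/9; mL=40/3, mR=-100/9; mL+mR=20/9 → advance +1; mR−mL=-220/9 → turn -1·90°
n=3: pose=(4,-2,W); sL=50/13, sR=25/2; mL=425/52, mR=-25/13; mL+mR=25/4 → advance +1; mR−mL=-525/52 → turn -1·90°

0 200/53 40 1160/53 -100/53 3 -2 N
1 20 100/17 220/17 -10 3 -1 E
2 200/9 40/9 40/3 -100/9 4 -1 S
3 50/13 25/2 425/52 -25/13 4 -2 W
final 3 -2 N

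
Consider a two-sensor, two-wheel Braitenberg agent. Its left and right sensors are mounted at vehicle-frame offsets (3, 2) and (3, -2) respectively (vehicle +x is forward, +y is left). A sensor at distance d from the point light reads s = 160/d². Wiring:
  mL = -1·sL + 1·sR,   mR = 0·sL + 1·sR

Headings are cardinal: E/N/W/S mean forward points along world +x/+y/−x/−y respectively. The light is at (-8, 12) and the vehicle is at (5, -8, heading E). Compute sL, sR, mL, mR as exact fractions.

left sensor world pos  = (8, -6); dL² = 580
right sensor world pos = (8, -10); dR² = 740
sL = 160/580 = 8/29
sR = 160/740 = 8/37
mL = -1·sL + 1·sR = -64/1073
mR = 0·sL + 1·sR = 8/37

8/29 8/37 -64/1073 8/37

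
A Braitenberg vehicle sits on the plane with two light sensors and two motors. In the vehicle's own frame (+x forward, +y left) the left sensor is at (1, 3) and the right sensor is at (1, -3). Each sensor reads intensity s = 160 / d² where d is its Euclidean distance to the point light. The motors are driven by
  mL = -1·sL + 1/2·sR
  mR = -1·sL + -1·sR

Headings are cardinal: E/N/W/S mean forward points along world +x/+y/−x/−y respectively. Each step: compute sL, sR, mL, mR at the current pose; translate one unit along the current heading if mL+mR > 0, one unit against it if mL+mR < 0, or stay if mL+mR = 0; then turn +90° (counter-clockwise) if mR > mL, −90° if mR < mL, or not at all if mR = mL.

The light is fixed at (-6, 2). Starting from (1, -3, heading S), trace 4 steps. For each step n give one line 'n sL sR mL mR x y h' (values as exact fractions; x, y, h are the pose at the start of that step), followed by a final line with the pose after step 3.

n=0: pose=(1,-3,S); sL=20/17, sR=40/13; mL=80/221, mR=-940/221; mL+mR=-860/221 → advance -1; mR−mL=-60/13 → turn -1·90°
n=1: pose=(1,-2,W); sL=32/17, sR=160/37; mL=176/629, mR=-3904/629; mL+mR=-3728/629 → advance -1; mR−mL=-240/37 → turn -1·90°
n=2: pose=(2,-2,N); sL=80/17, sR=16/13; mL=-904/221, mR=-1312/221; mL+mR=-2216/221 → advance -1; mR−mL=-24/13 → turn -1·90°
n=3: pose=(2,-3,E); sL=32/17, sR=32/29; mL=-656/493, mR=-1472/493; mL+mR=-2128/493 → advance -1; mR−mL=-48/29 → turn -1·90°

0 20/17 40/13 80/221 -940/221 1 -3 S
1 32/17 160/37 176/629 -3904/629 1 -2 W
2 80/17 16/13 -904/221 -1312/221 2 -2 N
3 32/17 32/29 -656/493 -1472/493 2 -3 E
final 1 -3 S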